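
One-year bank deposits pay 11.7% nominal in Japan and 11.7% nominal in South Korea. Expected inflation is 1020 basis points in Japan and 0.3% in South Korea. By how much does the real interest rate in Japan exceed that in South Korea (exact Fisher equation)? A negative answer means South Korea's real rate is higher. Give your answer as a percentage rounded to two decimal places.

Japan: (1 + 0.1170)/(1 + 0.1020) − 1 = 1.3612%
South Korea: (1 + 0.1170)/(1 + 0.0030) − 1 = 11.3659%
Differential = 1.3612% − 11.3659% = -10.0047% → -10.00%.

-10.00%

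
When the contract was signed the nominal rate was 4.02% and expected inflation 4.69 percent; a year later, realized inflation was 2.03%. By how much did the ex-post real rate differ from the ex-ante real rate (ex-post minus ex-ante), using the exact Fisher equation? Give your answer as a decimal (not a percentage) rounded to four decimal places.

0.0259

Ex-ante: (1 + 0.0402)/(1 + 0.0469) − 1 = -0.6400%
Ex-post: (1 + 0.0402)/(1 + 0.0203) − 1 = 1.9504%
Difference (ex-post − ex-ante) = 2.5904% → 0.0259.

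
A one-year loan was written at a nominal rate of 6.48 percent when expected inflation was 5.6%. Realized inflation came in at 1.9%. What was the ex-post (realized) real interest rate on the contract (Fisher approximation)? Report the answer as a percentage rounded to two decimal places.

Ex-post: 6.48% − 1.9% = 4.580%
So the realized real rate is 4.58%.

4.58%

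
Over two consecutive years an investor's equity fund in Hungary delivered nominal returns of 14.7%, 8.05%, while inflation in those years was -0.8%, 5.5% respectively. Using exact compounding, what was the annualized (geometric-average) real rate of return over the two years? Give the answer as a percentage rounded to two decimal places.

8.82%

Nominal growth factor = 1.1470 × 1.0805 = 1.23933350
Price-level growth factor = 0.9920 × 1.0550 = 1.04656000
Real growth factor = 1.23933350 / 1.04656000 = 1.18419727
Annualized real rate = 1.18419727^(1/2) − 1 = 8.8208% → 8.82%.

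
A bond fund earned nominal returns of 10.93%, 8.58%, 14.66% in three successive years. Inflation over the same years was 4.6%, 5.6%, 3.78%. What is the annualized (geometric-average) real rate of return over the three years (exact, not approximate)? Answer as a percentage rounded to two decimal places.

6.41%

Nominal growth factor = 1.1093 × 1.0858 × 1.1466 = 1.38105441
Price-level growth factor = 1.0460 × 1.0560 × 1.0378 = 1.14632897
Real growth factor = 1.38105441 / 1.14632897 = 1.20476272
Annualized real rate = 1.20476272^(1/3) − 1 = 6.4063% → 6.41%.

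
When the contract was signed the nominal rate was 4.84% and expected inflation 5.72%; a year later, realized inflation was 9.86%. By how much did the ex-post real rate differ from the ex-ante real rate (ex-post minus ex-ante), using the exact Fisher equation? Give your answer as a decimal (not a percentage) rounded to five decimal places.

Ex-ante: (1 + 0.0484)/(1 + 0.0572) − 1 = -0.8324%
Ex-post: (1 + 0.0484)/(1 + 0.0986) − 1 = -4.5695%
Difference (ex-post − ex-ante) = -3.7371% → -0.03737.

-0.03737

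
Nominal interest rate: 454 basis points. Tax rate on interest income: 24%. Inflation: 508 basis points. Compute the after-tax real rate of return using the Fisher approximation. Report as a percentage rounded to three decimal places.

-1.630%

After-tax nominal return = 4.54% × (1 − 0.24) = 3.4504%.
r ≈ 3.4504% − 5.08% → -1.630%.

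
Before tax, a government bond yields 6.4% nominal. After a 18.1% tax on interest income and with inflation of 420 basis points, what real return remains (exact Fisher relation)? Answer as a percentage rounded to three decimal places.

1.000%

After-tax nominal return = 6.4% × (1 − 0.181) = 5.2416%.
1 + r = 1.052416 / 1.04200 = 1.009996
After-tax real rate = 1.009996 − 1 → 1.000%.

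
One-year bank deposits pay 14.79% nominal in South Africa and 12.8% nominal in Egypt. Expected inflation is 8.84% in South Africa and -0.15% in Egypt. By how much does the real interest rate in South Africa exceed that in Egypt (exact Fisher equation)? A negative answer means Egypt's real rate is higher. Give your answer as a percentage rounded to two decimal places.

South Africa: (1 + 0.1479)/(1 + 0.0884) − 1 = 5.4667%
Egypt: (1 + 0.1280)/(1 − 0.0015) − 1 = 12.9695%
Differential = 5.4667% − 12.9695% = -7.5027% → -7.50%.

-7.50%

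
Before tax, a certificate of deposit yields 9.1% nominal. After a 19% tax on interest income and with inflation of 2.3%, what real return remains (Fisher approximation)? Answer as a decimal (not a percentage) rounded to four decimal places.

After-tax nominal return = 9.1% × (1 − 0.19) = 7.3710%.
r ≈ 7.3710% − 2.3% → 0.0507.

0.0507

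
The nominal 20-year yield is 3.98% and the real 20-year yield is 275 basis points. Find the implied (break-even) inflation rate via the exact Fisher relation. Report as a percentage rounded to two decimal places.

(1 + π) = (1 + i)/(1 + r) = 1.03980 / 1.02750 = 1.011971
Break-even inflation = 1.011971 − 1 → 1.20%.

1.20%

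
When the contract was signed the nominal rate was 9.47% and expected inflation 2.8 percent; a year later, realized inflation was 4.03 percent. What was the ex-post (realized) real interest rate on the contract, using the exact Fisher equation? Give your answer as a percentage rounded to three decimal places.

5.229%

Ex-post: (1 + 0.0947)/(1 + 0.0403) − 1 = 5.2293%
So the realized real rate is 5.229%.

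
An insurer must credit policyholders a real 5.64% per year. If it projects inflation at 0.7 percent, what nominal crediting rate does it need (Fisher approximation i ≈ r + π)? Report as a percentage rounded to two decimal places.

i ≈ r + π = 5.64% + 0.7% = 6.34%.

6.34%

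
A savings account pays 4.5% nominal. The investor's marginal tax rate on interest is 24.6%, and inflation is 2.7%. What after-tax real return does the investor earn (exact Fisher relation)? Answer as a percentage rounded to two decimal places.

After-tax nominal return = 4.5% × (1 − 0.246) = 3.3930%.
1 + r = 1.03393 / 1.02700 = 1.006748
After-tax real rate = 1.006748 − 1 → 0.67%.

0.67%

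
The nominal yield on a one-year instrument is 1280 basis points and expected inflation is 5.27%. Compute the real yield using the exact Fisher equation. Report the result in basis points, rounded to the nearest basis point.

715 basis points

1 + r = 1.12800 / 1.05270 = 1.071530
r = 1.071530 − 1 = 7.1530%, i.e. 715 basis points.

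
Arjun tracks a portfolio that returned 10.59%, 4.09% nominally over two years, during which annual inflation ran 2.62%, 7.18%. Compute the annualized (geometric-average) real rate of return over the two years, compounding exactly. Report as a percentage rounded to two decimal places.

2.30%

Compound the nominal returns: 1.1059 × 1.0409 = 1.15113131.
Compound inflation: 1.0262 × 1.0718 = 1.09988116.
Deflate: 1.15113131 / 1.09988116 = 1.04659608.
Annualized real rate = 1.04659608^(1/2) − 1 = 2.3033% → 2.30%.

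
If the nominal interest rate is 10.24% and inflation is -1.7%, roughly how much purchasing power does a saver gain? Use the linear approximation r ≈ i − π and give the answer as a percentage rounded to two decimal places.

r ≈ i − π = 10.24% − (-1.7%) = 11.94%.

11.94%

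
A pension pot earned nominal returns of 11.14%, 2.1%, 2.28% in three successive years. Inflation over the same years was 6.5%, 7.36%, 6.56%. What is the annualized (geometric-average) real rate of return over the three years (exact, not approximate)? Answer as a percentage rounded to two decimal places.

Compound the nominal returns: 1.1114 × 1.0210 × 1.0228 = 1.16061146.
Compound inflation: 1.0650 × 1.0736 × 1.0656 = 1.21838999.
Deflate: 1.16061146 / 1.21838999 = 0.95257797.
Annualized real rate = 0.95257797^(1/3) − 1 = -1.6064% → -1.61%.

-1.61%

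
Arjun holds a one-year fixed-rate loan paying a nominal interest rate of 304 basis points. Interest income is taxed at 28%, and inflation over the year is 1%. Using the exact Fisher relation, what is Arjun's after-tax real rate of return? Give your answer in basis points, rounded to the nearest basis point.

After-tax nominal return = 3.04% × (1 − 0.28) = 2.1888%.
1 + r = 1.021888 / 1.01000 = 1.011770
After-tax real rate = 1.011770 − 1 → 118 basis points.

118 basis points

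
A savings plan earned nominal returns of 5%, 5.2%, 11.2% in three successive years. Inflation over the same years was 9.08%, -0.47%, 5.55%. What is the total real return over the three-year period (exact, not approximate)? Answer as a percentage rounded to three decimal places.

Compound the nominal returns: 1.0500 × 1.0520 × 1.1120 = 1.228315.
Compound inflation: 1.0908 × 0.9953 × 1.0555 = 1.145928.
Deflate: 1.228315 / 1.145928 = 1.071896.
Total real return = 1.071896 − 1 → 7.190%.

7.190%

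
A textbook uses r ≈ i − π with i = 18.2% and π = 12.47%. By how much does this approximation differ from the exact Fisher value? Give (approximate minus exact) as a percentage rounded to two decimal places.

Approximate: r ≈ 18.200% − 12.470% = 5.7300%
Exact: (1 + 0.1820)/(1 + 0.1247) − 1 = 5.0947%
Error = 5.7300% − 5.0947% = 0.6353% → 0.64%.

0.64%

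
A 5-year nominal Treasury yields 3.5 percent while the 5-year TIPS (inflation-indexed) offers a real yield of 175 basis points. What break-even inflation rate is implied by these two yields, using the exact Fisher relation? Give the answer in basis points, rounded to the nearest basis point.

(1 + π) = (1 + i)/(1 + r) = 1.03500 / 1.01750 = 1.017199
Break-even inflation = 1.017199 − 1 → 172 basis points.

172 basis points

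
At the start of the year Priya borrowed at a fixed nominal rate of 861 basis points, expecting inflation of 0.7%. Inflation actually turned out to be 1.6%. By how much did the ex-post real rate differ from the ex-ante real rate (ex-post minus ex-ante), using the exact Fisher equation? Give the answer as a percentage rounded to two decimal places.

-0.96%

Ex-ante: (1 + 0.0861)/(1 + 0.0070) − 1 = 7.8550%
Ex-post: (1 + 0.0861)/(1 + 0.0160) − 1 = 6.8996%
Difference (ex-post − ex-ante) = -0.9554% → -0.96%.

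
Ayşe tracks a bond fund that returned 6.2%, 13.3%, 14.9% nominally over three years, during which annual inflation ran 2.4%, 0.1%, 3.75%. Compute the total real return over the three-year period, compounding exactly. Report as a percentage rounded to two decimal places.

30.00%

Compound the nominal returns: 1.0620 × 1.1330 × 1.1490 = 1.382530.
Compound inflation: 1.0240 × 1.0010 × 1.0375 = 1.063462.
Deflate: 1.382530 / 1.063462 = 1.300027.
Total real return = 1.300027 − 1 → 30.00%.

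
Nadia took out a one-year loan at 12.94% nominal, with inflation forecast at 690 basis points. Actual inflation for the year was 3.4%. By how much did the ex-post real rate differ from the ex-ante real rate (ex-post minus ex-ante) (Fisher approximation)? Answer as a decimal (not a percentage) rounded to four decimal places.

0.0350

Ex-ante: 12.94% − 6.9% = 6.040%
Ex-post: 12.94% − 3.4% = 9.540%
Difference (ex-post − ex-ante) = 3.5000% → 0.0350.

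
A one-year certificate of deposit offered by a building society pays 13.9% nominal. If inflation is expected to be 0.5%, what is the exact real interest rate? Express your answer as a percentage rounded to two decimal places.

By the Fisher relation, 1 + r = (1 + i)/(1 + π).
1 + r = 1.13900 / 1.00500 = 1.133333
r = 1.133333 − 1 = 13.3333%, i.e. 13.33%.

13.33%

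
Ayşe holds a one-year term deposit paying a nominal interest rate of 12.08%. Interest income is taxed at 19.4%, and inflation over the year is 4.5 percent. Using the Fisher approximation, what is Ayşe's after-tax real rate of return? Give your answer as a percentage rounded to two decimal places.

After-tax nominal return = 12.08% × (1 − 0.194) = 9.73648%.
r ≈ 9.73648% − 4.5% → 5.24%.

5.24%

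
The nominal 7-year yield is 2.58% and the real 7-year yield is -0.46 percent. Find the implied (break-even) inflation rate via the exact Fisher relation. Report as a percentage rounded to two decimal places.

(1 + π) = (1 + i)/(1 + r) = 1.02580 / 0.99540 = 1.030540
Break-even inflation = 1.030540 − 1 → 3.05%.

3.05%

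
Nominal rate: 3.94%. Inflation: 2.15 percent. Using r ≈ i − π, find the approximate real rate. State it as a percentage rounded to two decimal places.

1.79%

r ≈ i − π = 3.94% − 2.15% = 1.79%.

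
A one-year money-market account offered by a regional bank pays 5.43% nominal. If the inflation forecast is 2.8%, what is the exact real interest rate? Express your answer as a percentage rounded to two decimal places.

By the Fisher equation, 1 + r = (1 + i)/(1 + π).
1 + r = 1.05430 / 1.02800 = 1.025584
r = 1.025584 − 1 = 2.5584%, i.e. 2.56%.

2.56%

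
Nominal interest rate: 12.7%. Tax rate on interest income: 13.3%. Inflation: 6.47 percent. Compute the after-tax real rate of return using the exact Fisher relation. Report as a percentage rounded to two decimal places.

4.26%

After-tax nominal return = 12.7% × (1 − 0.133) = 11.0109%.
1 + r = 1.110109 / 1.06470 = 1.0426496
After-tax real rate = 1.0426496 − 1 → 4.26%.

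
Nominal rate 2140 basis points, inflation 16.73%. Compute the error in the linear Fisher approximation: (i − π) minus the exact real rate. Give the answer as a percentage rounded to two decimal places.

Approximate: r ≈ 21.400% − 16.730% = 4.6700%
Exact: (1 + 0.2140)/(1 + 0.1673) − 1 = 4.0007%
Error = 4.6700% − 4.0007% = 0.6693% → 0.67%.

0.67%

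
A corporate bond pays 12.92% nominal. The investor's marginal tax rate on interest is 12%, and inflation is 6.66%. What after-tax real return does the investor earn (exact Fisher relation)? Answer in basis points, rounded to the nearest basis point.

442 basis points

After-tax nominal return = 12.92% × (1 − 0.12) = 11.3696%.
1 + r = 1.113696 / 1.06660 = 1.044155
After-tax real rate = 1.044155 − 1 → 442 basis points.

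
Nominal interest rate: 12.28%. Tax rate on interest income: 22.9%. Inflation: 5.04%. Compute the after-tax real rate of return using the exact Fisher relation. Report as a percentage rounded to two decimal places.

After-tax nominal return = 12.28% × (1 − 0.229) = 9.46788%.
1 + r = 1.0946788 / 1.05040 = 1.042154
After-tax real rate = 1.042154 − 1 → 4.22%.

4.22%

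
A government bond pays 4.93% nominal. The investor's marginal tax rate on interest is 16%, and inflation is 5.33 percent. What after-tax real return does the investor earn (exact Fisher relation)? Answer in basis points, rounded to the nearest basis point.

-113 basis points

After-tax nominal return = 4.93% × (1 − 0.16) = 4.1412%.
1 + r = 1.041412 / 1.05330 = 0.988714
After-tax real rate = 0.988714 − 1 → -113 basis points.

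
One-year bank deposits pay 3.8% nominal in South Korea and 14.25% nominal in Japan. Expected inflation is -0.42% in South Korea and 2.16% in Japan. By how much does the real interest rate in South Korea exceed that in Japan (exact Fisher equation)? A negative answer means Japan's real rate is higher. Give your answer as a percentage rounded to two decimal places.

-7.60%

South Korea: (1 + 0.0380)/(1 − 0.0042) − 1 = 4.2378%
Japan: (1 + 0.1425)/(1 + 0.0216) − 1 = 11.8344%
Differential = 4.2378% − 11.8344% = -7.5966% → -7.60%.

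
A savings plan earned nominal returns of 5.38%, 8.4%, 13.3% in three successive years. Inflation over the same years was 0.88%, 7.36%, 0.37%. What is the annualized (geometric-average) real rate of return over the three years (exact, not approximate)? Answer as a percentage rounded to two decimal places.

Nominal growth factor = 1.0538 × 1.0840 × 1.1330 = 1.29424765
Price-level growth factor = 1.0088 × 1.0736 × 1.0037 = 1.08705496
Real growth factor = 1.29424765 / 1.08705496 = 1.19060002
Annualized real rate = 1.19060002^(1/3) − 1 = 5.9877% → 5.99%.

5.99%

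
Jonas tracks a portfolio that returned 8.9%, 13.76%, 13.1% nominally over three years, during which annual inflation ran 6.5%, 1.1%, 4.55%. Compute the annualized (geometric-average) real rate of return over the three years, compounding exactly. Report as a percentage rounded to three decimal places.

Compound the nominal returns: 1.0890 × 1.1376 × 1.1310 = 1.401135278.
Compound inflation: 1.0650 × 1.0110 × 1.0455 = 1.125705533.
Deflate: 1.401135278 / 1.125705533 = 1.244672997.
Annualized real rate = 1.244672997^(1/3) − 1 = 7.56849% → 7.568%.

7.568%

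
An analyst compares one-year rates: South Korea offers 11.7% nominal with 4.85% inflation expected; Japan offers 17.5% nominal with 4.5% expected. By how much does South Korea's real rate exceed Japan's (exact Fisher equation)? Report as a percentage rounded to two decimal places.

-5.91%

South Korea: (1 + 0.1170)/(1 + 0.0485) − 1 = 6.5331%
Japan: (1 + 0.1750)/(1 + 0.0450) − 1 = 12.4402%
Differential = 6.5331% − 12.4402% = -5.9070% → -5.91%.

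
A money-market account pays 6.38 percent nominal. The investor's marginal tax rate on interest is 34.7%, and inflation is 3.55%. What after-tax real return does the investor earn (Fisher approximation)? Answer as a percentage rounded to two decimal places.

0.62%

After-tax nominal return = 6.38% × (1 − 0.347) = 4.16614%.
r ≈ 4.16614% − 3.55% → 0.62%.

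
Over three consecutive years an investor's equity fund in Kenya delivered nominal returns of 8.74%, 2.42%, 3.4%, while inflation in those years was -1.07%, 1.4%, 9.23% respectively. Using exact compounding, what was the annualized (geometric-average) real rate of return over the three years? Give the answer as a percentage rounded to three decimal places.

1.671%

Nominal growth factor = 1.0874 × 1.0242 × 1.0340 = 1.15158139
Price-level growth factor = 0.9893 × 1.0140 × 1.0923 = 1.09574096
Real growth factor = 1.15158139 / 1.09574096 = 1.05096134
Annualized real rate = 1.05096134^(1/3) − 1 = 1.6706% → 1.671%.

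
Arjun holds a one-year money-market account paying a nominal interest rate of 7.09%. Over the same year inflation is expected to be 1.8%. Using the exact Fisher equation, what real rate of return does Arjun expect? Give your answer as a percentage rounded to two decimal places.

5.20%

By the Fisher equation, 1 + r = (1 + i)/(1 + π).
1 + r = 1.07090 / 1.01800 = 1.051965
r = 1.051965 − 1 = 5.1965%, i.e. 5.20%.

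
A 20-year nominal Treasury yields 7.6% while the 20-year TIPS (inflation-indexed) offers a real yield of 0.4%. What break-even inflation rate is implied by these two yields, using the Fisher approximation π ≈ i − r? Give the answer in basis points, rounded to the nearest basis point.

π ≈ i − r = 7.6% − 0.4% → 720 basis points.

720 basis points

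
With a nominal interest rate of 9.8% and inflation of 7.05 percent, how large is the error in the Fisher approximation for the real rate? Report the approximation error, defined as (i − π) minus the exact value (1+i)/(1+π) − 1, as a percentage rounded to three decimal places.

0.181%

Approximate: r ≈ 9.800% − 7.050% = 2.7500%
Exact: (1 + 0.0980)/(1 + 0.0705) − 1 = 2.5689%
Error = 2.7500% − 2.5689% = 0.1811% → 0.181%.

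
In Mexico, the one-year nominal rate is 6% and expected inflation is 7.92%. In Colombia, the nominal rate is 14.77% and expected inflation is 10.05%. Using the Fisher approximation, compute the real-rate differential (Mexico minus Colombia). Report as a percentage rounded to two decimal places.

Mexico: 6% − 7.92% = -1.920%
Colombia: 14.77% − 10.05% = 4.720%
Differential = -6.640% → -6.64%.

-6.64%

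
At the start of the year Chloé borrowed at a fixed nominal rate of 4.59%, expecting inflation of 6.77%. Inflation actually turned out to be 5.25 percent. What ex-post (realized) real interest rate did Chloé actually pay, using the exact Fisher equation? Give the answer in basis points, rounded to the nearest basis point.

-63 basis points

Ex-post: (1 + 0.0459)/(1 + 0.0525) − 1 = -0.6271%
So the realized real rate is -63 basis points.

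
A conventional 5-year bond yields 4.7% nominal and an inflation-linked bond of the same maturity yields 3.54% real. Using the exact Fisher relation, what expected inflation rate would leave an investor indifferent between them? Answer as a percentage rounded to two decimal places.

(1 + π) = (1 + i)/(1 + r) = 1.04700 / 1.03540 = 1.011203
Break-even inflation = 1.011203 − 1 → 1.12%.

1.12%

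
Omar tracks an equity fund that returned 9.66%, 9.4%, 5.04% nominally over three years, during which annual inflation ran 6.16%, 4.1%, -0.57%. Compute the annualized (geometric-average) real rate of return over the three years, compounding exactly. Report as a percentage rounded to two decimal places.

4.67%

Compound the nominal returns: 1.0966 × 1.0940 × 1.0504 = 1.26014429.
Compound inflation: 1.0616 × 1.0410 × 0.9943 = 1.09882638.
Deflate: 1.26014429 / 1.09882638 = 1.14680928.
Annualized real rate = 1.14680928^(1/3) − 1 = 4.6720% → 4.67%.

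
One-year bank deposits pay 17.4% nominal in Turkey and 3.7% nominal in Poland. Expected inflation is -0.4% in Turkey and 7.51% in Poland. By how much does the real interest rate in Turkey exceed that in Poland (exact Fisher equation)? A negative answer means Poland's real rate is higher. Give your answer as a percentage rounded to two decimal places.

Turkey: (1 + 0.1740)/(1 − 0.0040) − 1 = 17.8715%
Poland: (1 + 0.0370)/(1 + 0.0751) − 1 = -3.5439%
Differential = 17.8715% − (-3.5439%) = 21.4153% → 21.42%.

21.42%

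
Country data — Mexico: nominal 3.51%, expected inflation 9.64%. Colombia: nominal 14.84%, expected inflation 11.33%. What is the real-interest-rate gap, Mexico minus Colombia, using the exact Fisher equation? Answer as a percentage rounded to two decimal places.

Mexico: (1 + 0.0351)/(1 + 0.0964) − 1 = -5.5910%
Colombia: (1 + 0.1484)/(1 + 0.1133) − 1 = 3.1528%
Differential = -5.5910% − 3.1528% = -8.7438% → -8.74%.

-8.74%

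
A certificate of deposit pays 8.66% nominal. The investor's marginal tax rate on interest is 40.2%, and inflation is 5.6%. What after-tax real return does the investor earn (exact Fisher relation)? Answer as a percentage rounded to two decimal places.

-0.40%

After-tax nominal return = 8.66% × (1 − 0.402) = 5.17868%.
1 + r = 1.0517868 / 1.05600 = 0.996010
After-tax real rate = 0.996010 − 1 → -0.40%.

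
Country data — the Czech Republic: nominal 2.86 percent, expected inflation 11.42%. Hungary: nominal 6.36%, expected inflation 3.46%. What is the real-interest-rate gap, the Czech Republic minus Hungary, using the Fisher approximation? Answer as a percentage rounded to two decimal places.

-11.46%

The Czech Republic: 2.86% − 11.42% = -8.560%
Hungary: 6.36% − 3.46% = 2.900%
Differential = -11.460% → -11.46%.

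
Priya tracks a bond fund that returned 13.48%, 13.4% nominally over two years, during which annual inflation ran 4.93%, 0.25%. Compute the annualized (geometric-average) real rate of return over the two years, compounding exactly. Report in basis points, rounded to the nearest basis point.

1060 basis points

Compound the nominal returns: 1.1348 × 1.1340 = 1.28686320.
Compound inflation: 1.0493 × 1.0025 = 1.05192325.
Deflate: 1.28686320 / 1.05192325 = 1.22334324.
Annualized real rate = 1.22334324^(1/2) − 1 = 10.6048% → 1060 basis points.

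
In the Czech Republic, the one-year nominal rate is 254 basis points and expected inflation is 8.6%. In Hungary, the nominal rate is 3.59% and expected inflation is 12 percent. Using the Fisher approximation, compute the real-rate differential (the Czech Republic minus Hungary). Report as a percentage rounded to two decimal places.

2.35%

The Czech Republic: 2.54% − 8.6% = -6.060%
Hungary: 3.59% − 12% = -8.410%
Differential = 2.350% → 2.35%.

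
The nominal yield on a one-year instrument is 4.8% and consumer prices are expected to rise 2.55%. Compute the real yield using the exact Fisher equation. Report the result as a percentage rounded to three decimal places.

1 + r = 1.04800 / 1.02550 = 1.021941
r = 1.021941 − 1 = 2.1941%, i.e. 2.194%.

2.194%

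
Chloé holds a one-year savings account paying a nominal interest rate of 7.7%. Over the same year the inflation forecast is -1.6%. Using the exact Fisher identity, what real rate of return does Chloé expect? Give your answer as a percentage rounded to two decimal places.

By the Fisher identity, 1 + r = (1 + i)/(1 + π).
1 + r = 1.07700 / 0.98400 = 1.094512
r = 1.094512 − 1 = 9.4512%, i.e. 9.45%.

9.45%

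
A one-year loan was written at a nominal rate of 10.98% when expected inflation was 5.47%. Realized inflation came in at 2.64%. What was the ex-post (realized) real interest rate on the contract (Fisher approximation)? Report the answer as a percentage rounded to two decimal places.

Ex-post: 10.98% − 2.64% = 8.340%
So the realized real rate is 8.34%.

8.34%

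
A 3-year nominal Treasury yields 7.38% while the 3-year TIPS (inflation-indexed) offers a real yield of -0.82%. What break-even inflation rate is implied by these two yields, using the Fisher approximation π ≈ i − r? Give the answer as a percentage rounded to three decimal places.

π ≈ i − r = 7.38% − (-0.82%) → 8.200%.

8.200%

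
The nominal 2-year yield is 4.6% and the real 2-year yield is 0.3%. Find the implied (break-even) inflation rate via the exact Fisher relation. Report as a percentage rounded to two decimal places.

4.29%

(1 + π) = (1 + i)/(1 + r) = 1.04600 / 1.00300 = 1.042871
Break-even inflation = 1.042871 − 1 → 4.29%.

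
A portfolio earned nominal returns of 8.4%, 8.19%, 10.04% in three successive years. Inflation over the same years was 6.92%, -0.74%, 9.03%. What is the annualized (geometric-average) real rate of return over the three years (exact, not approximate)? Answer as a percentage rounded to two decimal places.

3.70%

Nominal growth factor = 1.0840 × 1.0819 × 1.1004 = 1.29052667
Price-level growth factor = 1.0692 × 0.9926 × 1.0903 = 1.15712222
Real growth factor = 1.29052667 / 1.15712222 = 1.11528985
Annualized real rate = 1.11528985^(1/3) − 1 = 3.7041% → 3.70%.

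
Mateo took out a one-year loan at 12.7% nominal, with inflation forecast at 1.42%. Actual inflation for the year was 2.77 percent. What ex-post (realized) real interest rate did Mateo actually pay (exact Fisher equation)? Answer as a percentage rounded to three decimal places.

9.662%

Ex-post: (1 + 0.1270)/(1 + 0.0277) − 1 = 9.6624%
So the realized real rate is 9.662%.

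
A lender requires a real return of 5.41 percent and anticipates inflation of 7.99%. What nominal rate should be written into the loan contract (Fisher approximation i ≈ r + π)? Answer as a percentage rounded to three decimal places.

13.400%

i ≈ r + π = 5.41% + 7.99% = 13.400%.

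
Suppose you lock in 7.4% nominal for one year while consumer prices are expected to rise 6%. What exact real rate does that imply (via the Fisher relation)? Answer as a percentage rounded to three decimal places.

1.321%

1 + r = 1.07400 / 1.06000 = 1.013208
r = 1.013208 − 1 = 1.3208%, i.e. 1.321%.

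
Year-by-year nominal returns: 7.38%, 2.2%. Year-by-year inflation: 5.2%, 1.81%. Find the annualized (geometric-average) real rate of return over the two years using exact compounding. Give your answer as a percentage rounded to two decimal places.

1.22%

Nominal growth factor = 1.0738 × 1.0220 = 1.09742360
Price-level growth factor = 1.0520 × 1.0181 = 1.07104120
Real growth factor = 1.09742360 / 1.07104120 = 1.02463248
Annualized real rate = 1.02463248^(1/2) − 1 = 1.2241% → 1.22%.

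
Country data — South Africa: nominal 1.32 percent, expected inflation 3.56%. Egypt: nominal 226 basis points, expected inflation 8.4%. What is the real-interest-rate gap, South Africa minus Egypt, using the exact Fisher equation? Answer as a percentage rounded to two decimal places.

South Africa: (1 + 0.0132)/(1 + 0.0356) − 1 = -2.1630%
Egypt: (1 + 0.0226)/(1 + 0.0840) − 1 = -5.6642%
Differential = -2.1630% − (-5.6642%) = 3.5012% → 3.50%.

3.50%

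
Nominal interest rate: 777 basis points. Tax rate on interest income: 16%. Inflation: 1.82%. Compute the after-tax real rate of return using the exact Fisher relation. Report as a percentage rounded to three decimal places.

4.623%

After-tax nominal return = 7.77% × (1 − 0.16) = 6.5268%.
1 + r = 1.065268 / 1.01820 = 1.046227
After-tax real rate = 1.046227 − 1 → 4.623%.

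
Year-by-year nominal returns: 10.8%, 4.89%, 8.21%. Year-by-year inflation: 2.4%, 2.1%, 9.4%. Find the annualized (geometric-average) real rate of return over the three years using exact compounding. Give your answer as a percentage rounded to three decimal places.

3.213%

Nominal growth factor = 1.1080 × 1.0489 × 1.0821 = 1.25759628
Price-level growth factor = 1.0240 × 1.0210 × 1.0940 = 1.14378138
Real growth factor = 1.25759628 / 1.14378138 = 1.09950757
Annualized real rate = 1.09950757^(1/3) − 1 = 3.2126% → 3.213%.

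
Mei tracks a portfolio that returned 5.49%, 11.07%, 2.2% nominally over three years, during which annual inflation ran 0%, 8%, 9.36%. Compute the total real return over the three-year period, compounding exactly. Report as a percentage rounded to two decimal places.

1.39%

Nominal growth factor = 1.0549 × 1.1107 × 1.0220 = 1.197454
Price-level growth factor = 1.0000 × 1.0800 × 1.0936 = 1.181088
Real growth factor = 1.197454 / 1.181088 = 1.013857
Total real return = 1.013857 − 1 → 1.39%.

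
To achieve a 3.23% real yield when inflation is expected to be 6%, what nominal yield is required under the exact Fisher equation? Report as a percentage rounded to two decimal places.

9.42%

(1 + i) = (1 + r)(1 + π) = 1.03230 × 1.06000 = 1.094238
i = 1.094238 − 1, so the required nominal rate is 9.42%.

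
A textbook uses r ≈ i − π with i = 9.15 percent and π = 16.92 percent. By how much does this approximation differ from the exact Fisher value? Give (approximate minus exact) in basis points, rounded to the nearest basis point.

Approximate: r ≈ 9.150% − 16.920% = -7.7700%
Exact: (1 + 0.0915)/(1 + 0.1692) − 1 = -6.6456%
Error = -7.7700% − (-6.6456%) = -1.1244% → -112 basis points.

-112 basis points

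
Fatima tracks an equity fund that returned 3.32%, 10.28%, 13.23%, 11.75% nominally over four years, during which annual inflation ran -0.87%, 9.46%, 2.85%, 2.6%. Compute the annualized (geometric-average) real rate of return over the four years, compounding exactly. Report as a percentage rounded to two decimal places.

Compound the nominal returns: 1.0332 × 1.1028 × 1.1323 × 1.1175 = 1.44175078.
Compound inflation: 0.9913 × 1.0946 × 1.0285 × 1.0260 = 1.14501772.
Deflate: 1.44175078 / 1.14501772 = 1.25915150.
Annualized real rate = 1.25915150^(1/4) − 1 = 5.9301% → 5.93%.

5.93%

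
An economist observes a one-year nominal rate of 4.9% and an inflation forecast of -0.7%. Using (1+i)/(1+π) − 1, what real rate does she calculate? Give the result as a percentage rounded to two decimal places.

5.64%

1 + r = 1.04900 / 0.99300 = 1.056395
r = 1.056395 − 1 = 5.6395%, i.e. 5.64%.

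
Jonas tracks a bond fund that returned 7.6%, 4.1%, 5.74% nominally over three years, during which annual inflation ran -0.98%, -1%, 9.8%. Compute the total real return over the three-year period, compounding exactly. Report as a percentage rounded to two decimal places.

10.04%

Compound the nominal returns: 1.0760 × 1.0410 × 1.0574 = 1.184411.
Compound inflation: 0.9902 × 0.9900 × 1.0980 = 1.076367.
Deflate: 1.184411 / 1.076367 = 1.100378.
Total real return = 1.100378 − 1 → 10.04%.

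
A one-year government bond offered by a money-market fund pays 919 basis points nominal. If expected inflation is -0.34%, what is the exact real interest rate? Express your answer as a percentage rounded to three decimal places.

1 + r = 1.09190 / 0.99660 = 1.0956251
r = 1.0956251 − 1 = 9.56251%, i.e. 9.563%.

9.563%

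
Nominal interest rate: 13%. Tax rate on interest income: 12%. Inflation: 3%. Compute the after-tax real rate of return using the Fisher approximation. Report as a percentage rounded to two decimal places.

8.44%

After-tax nominal return = 13% × (1 − 0.12) = 11.4400%.
r ≈ 11.4400% − 3% → 8.44%.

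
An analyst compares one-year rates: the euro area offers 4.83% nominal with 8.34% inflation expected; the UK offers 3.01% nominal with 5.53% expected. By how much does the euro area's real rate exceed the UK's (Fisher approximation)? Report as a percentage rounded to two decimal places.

The euro area: 4.83% − 8.34% = -3.510%
The UK: 3.01% − 5.53% = -2.520%
Differential = -0.990% → -0.99%.

-0.99%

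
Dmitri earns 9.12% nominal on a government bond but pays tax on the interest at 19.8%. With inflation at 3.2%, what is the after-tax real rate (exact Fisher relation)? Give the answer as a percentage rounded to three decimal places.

3.987%

After-tax nominal return = 9.12% × (1 − 0.198) = 7.31424%.
1 + r = 1.0731424 / 1.03200 = 1.039867
After-tax real rate = 1.039867 − 1 → 3.987%.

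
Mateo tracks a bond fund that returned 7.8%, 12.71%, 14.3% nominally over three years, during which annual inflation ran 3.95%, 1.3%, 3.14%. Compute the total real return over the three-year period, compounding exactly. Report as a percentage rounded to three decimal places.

27.869%

Compound the nominal returns: 1.0780 × 1.1271 × 1.1430 = 1.388761.
Compound inflation: 1.0395 × 1.0130 × 1.0314 = 1.086078.
Deflate: 1.388761 / 1.086078 = 1.278693.
Total real return = 1.278693 − 1 → 27.869%.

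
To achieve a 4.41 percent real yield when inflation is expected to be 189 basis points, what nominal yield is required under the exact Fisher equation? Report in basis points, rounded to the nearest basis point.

(1 + i) = (1 + r)(1 + π) = 1.04410 × 1.01890 = 1.06383349
i = 1.06383349 − 1, so the required nominal rate is 638 basis points.

638 basis points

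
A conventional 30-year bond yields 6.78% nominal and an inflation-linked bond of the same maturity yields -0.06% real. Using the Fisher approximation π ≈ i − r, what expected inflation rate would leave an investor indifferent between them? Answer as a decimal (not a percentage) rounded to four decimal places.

0.0684

π ≈ i − r = 6.78% − (-0.06%) → 0.0684.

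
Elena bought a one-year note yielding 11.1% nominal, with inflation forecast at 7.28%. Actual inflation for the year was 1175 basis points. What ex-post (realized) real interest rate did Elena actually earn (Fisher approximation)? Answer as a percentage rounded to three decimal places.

Ex-post: 11.1% − 11.75% = -0.650%
So the realized real rate is -0.650%.

-0.650%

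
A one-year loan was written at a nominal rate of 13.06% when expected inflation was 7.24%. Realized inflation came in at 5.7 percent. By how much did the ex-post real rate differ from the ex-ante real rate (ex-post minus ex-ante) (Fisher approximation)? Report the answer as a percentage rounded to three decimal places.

1.540%

Ex-ante: 13.06% − 7.24% = 5.820%
Ex-post: 13.06% − 5.7% = 7.360%
Difference (ex-post − ex-ante) = 1.5400% → 1.540%.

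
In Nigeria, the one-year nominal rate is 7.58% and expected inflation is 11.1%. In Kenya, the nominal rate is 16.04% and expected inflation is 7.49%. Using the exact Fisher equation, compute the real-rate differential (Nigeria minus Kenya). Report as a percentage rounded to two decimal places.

-11.12%

Nigeria: (1 + 0.0758)/(1 + 0.1110) − 1 = -3.1683%
Kenya: (1 + 0.1604)/(1 + 0.0749) − 1 = 7.9542%
Differential = -3.1683% − 7.9542% = -11.1225% → -11.12%.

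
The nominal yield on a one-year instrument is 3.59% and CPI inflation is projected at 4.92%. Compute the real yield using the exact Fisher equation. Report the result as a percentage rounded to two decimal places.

-1.27%

By the Fisher relation, 1 + r = (1 + i)/(1 + π).
1 + r = 1.03590 / 1.04920 = 0.987324
r = 0.987324 − 1 = -1.2676%, i.e. -1.27%.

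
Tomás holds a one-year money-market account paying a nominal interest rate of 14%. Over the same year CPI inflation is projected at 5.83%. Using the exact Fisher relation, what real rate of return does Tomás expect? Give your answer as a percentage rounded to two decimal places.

By the Fisher relation, 1 + r = (1 + i)/(1 + π).
1 + r = 1.14000 / 1.05830 = 1.077199
r = 1.077199 − 1 = 7.7199%, i.e. 7.72%.

7.72%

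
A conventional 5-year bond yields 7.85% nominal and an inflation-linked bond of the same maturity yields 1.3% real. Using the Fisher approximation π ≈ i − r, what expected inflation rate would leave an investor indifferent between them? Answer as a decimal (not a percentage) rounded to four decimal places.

0.0655

π ≈ i − r = 7.85% − 1.3% → 0.0655.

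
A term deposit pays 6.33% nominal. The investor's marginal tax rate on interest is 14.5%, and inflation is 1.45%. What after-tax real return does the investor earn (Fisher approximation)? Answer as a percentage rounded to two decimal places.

3.96%

After-tax nominal return = 6.33% × (1 − 0.145) = 5.41215%.
r ≈ 5.41215% − 1.45% → 3.96%.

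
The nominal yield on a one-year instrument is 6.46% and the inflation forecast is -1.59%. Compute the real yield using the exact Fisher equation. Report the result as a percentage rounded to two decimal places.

By the Fisher relation, 1 + r = (1 + i)/(1 + π).
1 + r = 1.06460 / 0.98410 = 1.081801
r = 1.081801 − 1 = 8.1801%, i.e. 8.18%.

8.18%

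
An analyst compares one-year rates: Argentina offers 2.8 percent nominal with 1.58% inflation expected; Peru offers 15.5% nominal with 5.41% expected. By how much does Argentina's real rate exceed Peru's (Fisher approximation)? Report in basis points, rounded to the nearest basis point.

-887 basis points

Argentina: 2.8% − 1.58% = 1.220%
Peru: 15.5% − 5.41% = 10.090%
Differential = -8.870% → -887 basis points.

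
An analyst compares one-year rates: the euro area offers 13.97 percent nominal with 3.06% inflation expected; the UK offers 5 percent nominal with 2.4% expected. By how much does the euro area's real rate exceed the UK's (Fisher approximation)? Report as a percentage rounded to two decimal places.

The euro area: 13.97% − 3.06% = 10.910%
The UK: 5% − 2.4% = 2.600%
Differential = 8.310% → 8.31%.

8.31%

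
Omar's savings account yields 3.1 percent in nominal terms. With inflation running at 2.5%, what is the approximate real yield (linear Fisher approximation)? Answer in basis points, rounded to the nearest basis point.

60 basis points

r ≈ i − π = 3.1% − 2.5% = 60 basis points.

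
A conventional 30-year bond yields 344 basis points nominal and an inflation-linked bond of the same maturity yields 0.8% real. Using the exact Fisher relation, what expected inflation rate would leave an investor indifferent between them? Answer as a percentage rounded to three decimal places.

2.619%

(1 + π) = (1 + i)/(1 + r) = 1.03440 / 1.00800 = 1.026190
Break-even inflation = 1.026190 − 1 → 2.619%.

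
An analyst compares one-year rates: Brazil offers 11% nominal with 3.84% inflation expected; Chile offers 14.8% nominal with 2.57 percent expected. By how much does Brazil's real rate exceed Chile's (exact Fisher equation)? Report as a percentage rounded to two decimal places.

Brazil: (1 + 0.1100)/(1 + 0.0384) − 1 = 6.8952%
Chile: (1 + 0.1480)/(1 + 0.0257) − 1 = 11.9236%
Differential = 6.8952% − 11.9236% = -5.0283% → -5.03%.

-5.03%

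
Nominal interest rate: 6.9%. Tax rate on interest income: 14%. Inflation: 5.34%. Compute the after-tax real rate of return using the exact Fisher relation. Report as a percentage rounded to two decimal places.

After-tax nominal return = 6.9% × (1 − 0.14) = 5.9340%.
1 + r = 1.05934 / 1.05340 = 1.005639
After-tax real rate = 1.005639 − 1 → 0.56%.

0.56%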